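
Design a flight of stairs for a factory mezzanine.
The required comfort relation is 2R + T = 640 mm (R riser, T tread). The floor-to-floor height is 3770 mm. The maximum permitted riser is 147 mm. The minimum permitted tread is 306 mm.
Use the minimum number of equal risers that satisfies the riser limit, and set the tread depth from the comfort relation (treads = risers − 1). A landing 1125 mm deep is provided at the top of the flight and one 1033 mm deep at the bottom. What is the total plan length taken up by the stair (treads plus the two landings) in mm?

10908 mm

⌈3770/147⌉ = 26 risers.
Each riser is 3770/26 = 145 mm (≤ 147 mm).
Tread T = 640 − 2 × 145 = 350 mm (≥ 306 mm).
26 risers give 25 treads; going = 25 × 350 = 8750 mm.
Enclosure = 8750 + 1125 + 1033 = 10908 mm.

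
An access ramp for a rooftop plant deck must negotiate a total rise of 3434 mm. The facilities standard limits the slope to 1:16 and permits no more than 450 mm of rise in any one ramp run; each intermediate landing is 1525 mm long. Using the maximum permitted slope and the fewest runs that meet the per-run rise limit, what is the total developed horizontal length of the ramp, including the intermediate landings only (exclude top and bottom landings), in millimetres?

65619 mm

⌈3434/450⌉ = 8 ramp runs. That means 7 intermediate landings.
Horizontal run for 3434 mm of rise at 1:16 is 3434 × 16 = 54944 mm.
Intermediate landings: 7 × 1525 = 10675 mm.
Total developed length = 54944 + 10675 = 65619 mm.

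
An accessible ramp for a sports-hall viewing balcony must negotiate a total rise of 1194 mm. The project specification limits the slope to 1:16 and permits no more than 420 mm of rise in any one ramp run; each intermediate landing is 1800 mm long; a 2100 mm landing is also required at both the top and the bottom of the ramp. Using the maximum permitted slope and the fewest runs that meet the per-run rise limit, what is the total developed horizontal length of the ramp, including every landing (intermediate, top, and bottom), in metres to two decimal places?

26.90 m

1194 / 420 = 2.84, so 3 ramp runs are needed. That means 2 intermediate landings.
Horizontal run for 1194 mm of rise at 1:16 is 1194 × 16 = 19104 mm.
2 intermediate landings contribute 2 × 1800 = 3600 mm.
Top and bottom landings: 2 × 2100 = 4200 mm.
Total = 19104 + 3600 + 4200 = 26904 mm.
= 26.90 m.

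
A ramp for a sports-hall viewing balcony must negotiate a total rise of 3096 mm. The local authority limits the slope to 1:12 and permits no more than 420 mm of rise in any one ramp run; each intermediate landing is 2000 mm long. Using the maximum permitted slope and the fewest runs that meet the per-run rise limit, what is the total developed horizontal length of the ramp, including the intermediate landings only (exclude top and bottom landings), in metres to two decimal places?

51.15 m

⌈3096/420⌉ = 8 ramp runs. That means 7 intermediate landings.
Ramp run (horizontal) at 1:12: 3096 × 12 = 37152 mm.
Intermediate landings: 7 × 2000 = 14000 mm.
Developed length = 37152 + 14000 = 51152 mm.
= 51.15 m.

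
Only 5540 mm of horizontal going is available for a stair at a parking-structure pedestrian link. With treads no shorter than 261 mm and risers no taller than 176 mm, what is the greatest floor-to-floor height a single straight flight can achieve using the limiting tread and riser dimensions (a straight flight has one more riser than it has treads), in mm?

3872 mm

5540 / 261 = 21.23, so 21 treads fit.
Risers = treads + 1 = 22.
Maximum height = 22 × 176 = 3872 mm.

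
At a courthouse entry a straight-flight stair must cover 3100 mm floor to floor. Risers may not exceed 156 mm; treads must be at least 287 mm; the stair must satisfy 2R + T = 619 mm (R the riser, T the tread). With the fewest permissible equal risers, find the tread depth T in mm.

⌈3100/156⌉ = 20 risers.
R = 3100 ÷ 20 = 155 mm.
From 2R + T = 619: T = 619 − 310 = 309 mm.

309 mm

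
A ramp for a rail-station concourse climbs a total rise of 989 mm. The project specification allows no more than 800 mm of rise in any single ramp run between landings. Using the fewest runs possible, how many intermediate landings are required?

989 / 800 = 1.24, so 2 ramp runs are needed.
2 runs are separated by 1 intermediate landings.

1 intermediate landings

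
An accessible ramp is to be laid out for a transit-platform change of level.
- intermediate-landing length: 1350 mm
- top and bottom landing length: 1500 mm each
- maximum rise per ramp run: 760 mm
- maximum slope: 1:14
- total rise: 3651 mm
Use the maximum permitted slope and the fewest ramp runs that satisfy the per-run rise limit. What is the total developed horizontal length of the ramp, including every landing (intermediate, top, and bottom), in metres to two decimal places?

3651 / 760 = 4.804 → round up to 5 ramp runs. That means 4 intermediate landings.
Ramp run (horizontal) at 1:14: 3651 × 14 = 51114 mm.
4 intermediate landings contribute 4 × 1350 = 5400 mm.
Top and bottom landings: 2 × 1500 = 3000 mm.
Total = 51114 + 5400 + 3000 = 59514 mm.
= 59.51 m.

59.51 m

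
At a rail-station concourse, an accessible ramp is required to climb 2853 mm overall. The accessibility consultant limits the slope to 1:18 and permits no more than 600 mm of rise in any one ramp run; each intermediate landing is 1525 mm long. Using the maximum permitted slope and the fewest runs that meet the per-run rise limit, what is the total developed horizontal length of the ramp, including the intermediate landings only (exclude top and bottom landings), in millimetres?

57454 mm

2853 / 600 = 4.75, so 5 ramp runs are needed. That means 4 intermediate landings.
Ramp run (horizontal) at 1:18: 2853 × 18 = 51354 mm.
4 intermediate landings contribute 4 × 1525 = 6100 mm.
Developed length = 51354 + 6100 = 57454 mm.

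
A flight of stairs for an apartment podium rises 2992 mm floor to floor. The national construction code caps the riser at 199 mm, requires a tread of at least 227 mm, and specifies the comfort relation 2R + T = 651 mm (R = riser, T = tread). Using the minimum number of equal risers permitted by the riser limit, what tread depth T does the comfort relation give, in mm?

277 mm

2992 / 199 = 15.035 → round up to 16 risers.
Riser R = 2992 / 16 = 187 mm, within the 199 mm limit.
T = 651 − 2·187 = 277 mm, which satisfies the 227 mm minimum.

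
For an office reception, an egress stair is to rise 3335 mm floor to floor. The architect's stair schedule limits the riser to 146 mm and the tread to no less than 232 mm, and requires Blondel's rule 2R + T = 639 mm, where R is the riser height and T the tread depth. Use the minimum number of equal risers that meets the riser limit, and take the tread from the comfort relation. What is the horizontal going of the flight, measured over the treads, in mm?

⌈3335/146⌉ = 23 risers.
Riser R = 3335 / 23 = 145 mm, within the 146 mm limit.
Tread T = 639 − 2 × 145 = 349 mm (≥ 232 mm).
Treads = 23 − 1 = 22; going = 22 × 349 = 7678 mm.

7678 mm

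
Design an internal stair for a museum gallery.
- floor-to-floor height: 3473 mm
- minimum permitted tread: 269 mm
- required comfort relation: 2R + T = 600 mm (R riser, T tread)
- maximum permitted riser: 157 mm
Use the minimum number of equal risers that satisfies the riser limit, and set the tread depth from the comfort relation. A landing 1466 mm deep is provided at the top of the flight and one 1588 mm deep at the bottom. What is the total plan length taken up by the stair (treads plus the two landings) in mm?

9610 mm

⌈3473/157⌉ = 23 risers.
Riser R = 3473 / 23 = 151 mm, within the 157 mm limit.
Tread T = 600 − 2 × 151 = 298 mm (≥ 269 mm).
Going = (23 − 1) × 298 = 6556 mm.
Enclosure = 6556 + 1466 + 1588 = 9610 mm.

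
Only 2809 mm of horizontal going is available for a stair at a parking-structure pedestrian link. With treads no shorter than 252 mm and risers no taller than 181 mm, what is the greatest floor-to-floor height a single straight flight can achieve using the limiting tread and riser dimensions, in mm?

Treads that fit: ⌊2809 / 252⌋ = 11.
Risers = treads + 1 = 12.
Maximum height = 12 × 181 = 2172 mm.

2172 mm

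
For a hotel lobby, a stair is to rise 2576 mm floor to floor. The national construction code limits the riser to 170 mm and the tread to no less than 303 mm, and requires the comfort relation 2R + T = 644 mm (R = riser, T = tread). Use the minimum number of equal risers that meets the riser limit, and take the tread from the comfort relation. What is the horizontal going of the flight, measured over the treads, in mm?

2576 / 170 = 15.153 → round up to 16 risers.
Each riser is 2576/16 = 161 mm (≤ 170 mm).
Tread T = 644 − 2 × 161 = 322 mm (≥ 303 mm).
Going = (16 − 1) × 322 = 4830 mm.

4830 mm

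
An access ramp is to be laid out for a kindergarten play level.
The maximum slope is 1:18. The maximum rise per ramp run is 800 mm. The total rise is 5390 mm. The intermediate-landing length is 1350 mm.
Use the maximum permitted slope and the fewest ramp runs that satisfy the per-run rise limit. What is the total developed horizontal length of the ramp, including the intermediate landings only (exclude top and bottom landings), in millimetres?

105120 mm

5390 / 800 = 6.74, so 7 ramp runs are needed. That means 6 intermediate landings.
Horizontal run for 5390 mm of rise at 1:18 is 5390 × 18 = 97020 mm.
6 intermediate landings contribute 6 × 1350 = 8100 mm.
Total developed length = 97020 + 8100 = 105120 mm.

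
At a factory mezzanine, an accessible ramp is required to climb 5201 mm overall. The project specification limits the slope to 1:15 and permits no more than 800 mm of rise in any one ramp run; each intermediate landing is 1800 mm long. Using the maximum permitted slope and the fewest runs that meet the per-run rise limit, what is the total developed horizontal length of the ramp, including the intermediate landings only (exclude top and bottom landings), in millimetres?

⌈5201/800⌉ = 7 ramp runs. That means 6 intermediate landings.
Ramp run (horizontal) at 1:15: 5201 × 15 = 78015 mm.
Intermediate landings: 6 × 1800 = 10800 mm.
Developed length = 78015 + 10800 = 88815 mm.

88815 mm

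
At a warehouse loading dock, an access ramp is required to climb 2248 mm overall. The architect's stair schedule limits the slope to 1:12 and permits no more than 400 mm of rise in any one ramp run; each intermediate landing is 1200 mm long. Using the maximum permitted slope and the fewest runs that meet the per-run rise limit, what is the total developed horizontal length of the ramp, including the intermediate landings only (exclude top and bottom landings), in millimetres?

2248 / 400 = 5.620 → round up to 6 ramp runs. That means 5 intermediate landings.
Horizontal run for 2248 mm of rise at 1:12 is 2248 × 12 = 26976 mm.
5 intermediate landings contribute 5 × 1200 = 6000 mm.
Developed length = 26976 + 6000 = 32976 mm.

32976 mm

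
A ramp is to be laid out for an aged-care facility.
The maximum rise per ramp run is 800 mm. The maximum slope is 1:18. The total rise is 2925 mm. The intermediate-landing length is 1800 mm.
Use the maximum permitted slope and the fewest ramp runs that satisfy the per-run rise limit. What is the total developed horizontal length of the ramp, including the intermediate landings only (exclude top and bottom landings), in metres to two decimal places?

58.05 m

At most 800 each: 2925/800 = 3.66, giving 4 ramp runs. That means 3 intermediate landings.
Horizontal run for 2925 mm of rise at 1:18 is 2925 × 18 = 52650 mm.
3 intermediate landings contribute 3 × 1800 = 5400 mm.
Total developed length = 52650 + 5400 = 58050 mm.
= 58.05 m.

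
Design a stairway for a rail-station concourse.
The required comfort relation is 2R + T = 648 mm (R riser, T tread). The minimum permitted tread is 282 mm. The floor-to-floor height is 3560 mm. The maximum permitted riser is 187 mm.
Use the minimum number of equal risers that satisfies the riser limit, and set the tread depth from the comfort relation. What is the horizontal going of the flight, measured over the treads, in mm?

5548 mm

⌈3560/187⌉ = 20 risers.
Each riser is 3560/20 = 178 mm (≤ 187 mm).
T = 648 − 2·178 = 292 mm, which satisfies the 282 mm minimum.
20 risers give 19 treads; going = 19 × 292 = 5548 mm.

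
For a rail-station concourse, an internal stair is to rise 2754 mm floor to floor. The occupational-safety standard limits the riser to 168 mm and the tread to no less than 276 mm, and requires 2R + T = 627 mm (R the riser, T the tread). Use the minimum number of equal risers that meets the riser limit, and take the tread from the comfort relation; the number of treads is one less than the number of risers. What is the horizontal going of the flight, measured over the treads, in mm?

2754 / 168 = 16.39, so 17 risers are needed.
Each riser is 2754/17 = 162 mm (≤ 168 mm).
From 2R + T = 627: T = 627 − 324 = 303 mm.
Treads = 17 − 1 = 16; going = 16 × 303 = 4848 mm.

4848 mm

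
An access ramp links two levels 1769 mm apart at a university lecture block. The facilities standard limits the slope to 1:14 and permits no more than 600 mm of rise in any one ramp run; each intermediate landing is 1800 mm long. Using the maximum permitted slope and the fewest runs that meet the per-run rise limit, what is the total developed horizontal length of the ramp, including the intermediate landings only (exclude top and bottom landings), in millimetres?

1769 / 600 = 2.95, so 3 ramp runs are needed. That means 2 intermediate landings.
Horizontal run for 1769 mm of rise at 1:14 is 1769 × 14 = 24766 mm.
2 intermediate landings contribute 2 × 1800 = 3600 mm.
Total developed length = 24766 + 3600 = 28366 mm.

28366 mm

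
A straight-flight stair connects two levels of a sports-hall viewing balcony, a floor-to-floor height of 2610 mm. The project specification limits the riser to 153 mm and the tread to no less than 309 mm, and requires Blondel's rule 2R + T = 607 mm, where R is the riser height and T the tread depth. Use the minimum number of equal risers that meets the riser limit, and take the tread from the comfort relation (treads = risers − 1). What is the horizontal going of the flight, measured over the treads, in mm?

5389 mm

2610 / 153 = 17.059 → round up to 18 risers.
Each riser is 2610/18 = 145 mm (≤ 153 mm).
Tread T = 607 − 2 × 145 = 317 mm (≥ 309 mm).
Treads = 18 − 1 = 17; going = 17 × 317 = 5389 mm.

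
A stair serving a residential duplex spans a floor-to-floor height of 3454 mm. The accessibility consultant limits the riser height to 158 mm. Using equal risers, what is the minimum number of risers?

⌈3454/158⌉ = 22 risers.

22 risers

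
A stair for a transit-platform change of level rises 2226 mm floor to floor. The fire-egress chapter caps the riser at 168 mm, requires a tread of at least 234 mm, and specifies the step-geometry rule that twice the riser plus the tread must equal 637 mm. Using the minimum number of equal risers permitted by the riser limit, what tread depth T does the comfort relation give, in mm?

⌈2226/168⌉ = 14 risers.
Riser R = 2226 / 14 = 159 mm, within the 168 mm limit.
Tread T = 637 − 2 × 159 = 319 mm (≥ 234 mm).

319 mm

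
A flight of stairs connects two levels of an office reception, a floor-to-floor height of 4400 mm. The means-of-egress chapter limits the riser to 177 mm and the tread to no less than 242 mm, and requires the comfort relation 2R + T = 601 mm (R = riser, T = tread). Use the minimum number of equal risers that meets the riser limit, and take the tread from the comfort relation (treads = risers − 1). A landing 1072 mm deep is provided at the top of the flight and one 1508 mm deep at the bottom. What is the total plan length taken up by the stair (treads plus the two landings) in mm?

8556 mm

⌈4400/177⌉ = 25 risers.
Each riser is 4400/25 = 176 mm (≤ 177 mm).
Tread T = 601 − 2 × 176 = 249 mm (≥ 242 mm).
Going = (25 − 1) × 249 = 5976 mm.
Add landings: 5976 + 1072 + 1508 = 8556 mm.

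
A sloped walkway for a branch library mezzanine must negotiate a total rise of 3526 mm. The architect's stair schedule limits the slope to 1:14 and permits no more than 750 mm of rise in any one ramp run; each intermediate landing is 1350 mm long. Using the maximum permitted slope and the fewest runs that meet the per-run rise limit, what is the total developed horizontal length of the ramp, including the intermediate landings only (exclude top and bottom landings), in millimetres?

54764 mm

⌈3526/750⌉ = 5 ramp runs. That means 4 intermediate landings.
Horizontal run for 3526 mm of rise at 1:14 is 3526 × 14 = 49364 mm.
Intermediate landings: 4 × 1350 = 5400 mm.
Developed length = 49364 + 5400 = 54764 mm.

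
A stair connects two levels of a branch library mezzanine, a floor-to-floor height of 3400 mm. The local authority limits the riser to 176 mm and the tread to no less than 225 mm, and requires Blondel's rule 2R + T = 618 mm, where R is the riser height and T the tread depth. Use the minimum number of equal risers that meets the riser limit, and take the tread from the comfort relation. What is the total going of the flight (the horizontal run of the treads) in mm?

5282 mm

⌈3400/176⌉ = 20 risers.
Riser R = 3400 / 20 = 170 mm, within the 176 mm limit.
From 2R + T = 618: T = 618 − 340 = 278 mm.
20 risers give 19 treads; going = 19 × 278 = 5282 mm.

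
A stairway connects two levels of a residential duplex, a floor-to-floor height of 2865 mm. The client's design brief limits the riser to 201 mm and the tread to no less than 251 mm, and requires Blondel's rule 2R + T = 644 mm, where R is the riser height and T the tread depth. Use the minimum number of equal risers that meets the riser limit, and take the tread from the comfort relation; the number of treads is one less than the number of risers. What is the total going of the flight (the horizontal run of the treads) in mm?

3668 mm

At most 201 each: 2865/201 = 14.25, giving 15 risers.
Each riser is 2865/15 = 191 mm (≤ 201 mm).
Tread T = 644 − 2 × 191 = 262 mm (≥ 251 mm).
15 risers give 14 treads; going = 14 × 262 = 3668 mm.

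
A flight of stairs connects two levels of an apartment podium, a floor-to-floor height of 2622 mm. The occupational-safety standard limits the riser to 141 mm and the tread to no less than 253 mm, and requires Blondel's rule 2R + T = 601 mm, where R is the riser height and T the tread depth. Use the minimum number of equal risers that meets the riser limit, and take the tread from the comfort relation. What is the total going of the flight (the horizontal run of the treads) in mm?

At most 141 each: 2622/141 = 18.60, giving 19 risers.
Each riser is 2622/19 = 138 mm (≤ 141 mm).
From 2R + T = 601: T = 601 − 276 = 325 mm.
Treads = 19 − 1 = 18; going = 18 × 325 = 5850 mm.

5850 mm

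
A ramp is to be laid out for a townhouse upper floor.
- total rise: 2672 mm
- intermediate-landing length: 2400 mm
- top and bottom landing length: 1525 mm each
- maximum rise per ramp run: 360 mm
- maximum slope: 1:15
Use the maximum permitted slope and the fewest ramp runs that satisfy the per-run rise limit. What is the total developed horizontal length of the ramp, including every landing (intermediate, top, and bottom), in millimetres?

59930 mm

At most 360 each: 2672/360 = 7.42, giving 8 ramp runs. That means 7 intermediate landings.
Horizontal run for 2672 mm of rise at 1:15 is 2672 × 15 = 40080 mm.
7 intermediate landings contribute 7 × 2400 = 16800 mm.
Top and bottom landings: 2 × 1525 = 3050 mm.
Total = 40080 + 16800 + 3050 = 59930 mm.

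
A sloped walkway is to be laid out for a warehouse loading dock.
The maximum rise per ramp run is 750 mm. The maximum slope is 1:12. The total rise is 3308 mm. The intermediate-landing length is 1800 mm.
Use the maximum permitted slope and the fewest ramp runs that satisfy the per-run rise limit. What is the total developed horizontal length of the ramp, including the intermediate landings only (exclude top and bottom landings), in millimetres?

46896 mm

3308 / 750 = 4.41, so 5 ramp runs are needed. That means 4 intermediate landings.
Horizontal run for 3308 mm of rise at 1:12 is 3308 × 12 = 39696 mm.
4 intermediate landings contribute 4 × 1800 = 7200 mm.
Developed length = 39696 + 7200 = 46896 mm.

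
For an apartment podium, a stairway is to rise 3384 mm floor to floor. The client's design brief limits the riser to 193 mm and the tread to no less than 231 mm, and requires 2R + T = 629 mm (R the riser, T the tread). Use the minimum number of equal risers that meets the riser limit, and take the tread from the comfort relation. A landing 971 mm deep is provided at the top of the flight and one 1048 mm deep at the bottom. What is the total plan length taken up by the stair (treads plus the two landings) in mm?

⌈3384/193⌉ = 18 risers.
R = 3384 ÷ 18 = 188 mm.
From 2R + T = 629: T = 629 − 376 = 253 mm.
18 risers give 17 treads; going = 17 × 253 = 4301 mm.
Enclosure = 4301 + 971 + 1048 = 6320 mm.

6320 mm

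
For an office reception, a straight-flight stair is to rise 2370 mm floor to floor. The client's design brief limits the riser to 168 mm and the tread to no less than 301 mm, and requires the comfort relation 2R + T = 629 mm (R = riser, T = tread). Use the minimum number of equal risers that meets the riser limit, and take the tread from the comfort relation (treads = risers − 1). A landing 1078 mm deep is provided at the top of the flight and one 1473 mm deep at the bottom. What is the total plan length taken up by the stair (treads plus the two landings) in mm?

⌈2370/168⌉ = 15 risers.
Each riser is 2370/15 = 158 mm (≤ 168 mm).
T = 629 − 2·158 = 313 mm, which satisfies the 301 mm minimum.
Treads = 15 − 1 = 14; going = 14 × 313 = 4382 mm.
Add landings: 4382 + 1078 + 1473 = 6933 mm.

6933 mm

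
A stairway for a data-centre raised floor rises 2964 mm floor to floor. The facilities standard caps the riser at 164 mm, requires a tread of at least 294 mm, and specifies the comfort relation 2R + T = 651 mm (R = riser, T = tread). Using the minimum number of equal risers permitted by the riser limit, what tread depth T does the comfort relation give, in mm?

339 mm

At most 164 each: 2964/164 = 18.07, giving 19 risers.
R = 2964 ÷ 19 = 156 mm.
T = 651 − 2·156 = 339 mm, which satisfies the 294 mm minimum.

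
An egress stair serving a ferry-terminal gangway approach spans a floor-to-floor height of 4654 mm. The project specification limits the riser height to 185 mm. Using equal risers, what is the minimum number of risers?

At most 185 each: 4654/185 = 25.16, giving 26 risers.

26 risers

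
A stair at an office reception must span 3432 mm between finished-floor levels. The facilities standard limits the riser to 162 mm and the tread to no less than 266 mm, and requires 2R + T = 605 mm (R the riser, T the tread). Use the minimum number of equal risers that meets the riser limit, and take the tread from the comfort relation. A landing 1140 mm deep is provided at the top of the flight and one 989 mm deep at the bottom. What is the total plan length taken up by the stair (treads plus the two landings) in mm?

⌈3432/162⌉ = 22 risers.
Each riser is 3432/22 = 156 mm (≤ 162 mm).
Tread T = 605 − 2 × 156 = 293 mm (≥ 266 mm).
22 risers give 21 treads; going = 21 × 293 = 6153 mm.
Add landings: 6153 + 1140 + 989 = 8282 mm.

8282 mm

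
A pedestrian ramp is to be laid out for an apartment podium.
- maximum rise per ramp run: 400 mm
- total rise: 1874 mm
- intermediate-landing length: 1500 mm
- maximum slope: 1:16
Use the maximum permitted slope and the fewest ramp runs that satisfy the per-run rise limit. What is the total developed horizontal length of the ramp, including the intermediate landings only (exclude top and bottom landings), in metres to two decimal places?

⌈1874/400⌉ = 5 ramp runs. That means 4 intermediate landings.
Horizontal run for 1874 mm of rise at 1:16 is 1874 × 16 = 29984 mm.
Intermediate landings: 4 × 1500 = 6000 mm.
Developed length = 29984 + 6000 = 35984 mm.
= 35.98 m.

35.98 m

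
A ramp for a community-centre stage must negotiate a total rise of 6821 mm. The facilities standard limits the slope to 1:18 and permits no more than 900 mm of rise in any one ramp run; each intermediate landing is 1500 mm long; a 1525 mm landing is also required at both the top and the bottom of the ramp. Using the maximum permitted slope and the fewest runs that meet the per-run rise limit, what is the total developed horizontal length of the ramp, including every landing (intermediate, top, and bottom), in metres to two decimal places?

136.33 m

At most 900 each: 6821/900 = 7.58, giving 8 ramp runs. That means 7 intermediate landings.
Horizontal run for 6821 mm of rise at 1:18 is 6821 × 18 = 122778 mm.
Intermediate landings: 7 × 1500 = 10500 mm.
Top and bottom landings: 2 × 1525 = 3050 mm.
Total = 122778 + 10500 + 3050 = 136328 mm.
= 136.33 m.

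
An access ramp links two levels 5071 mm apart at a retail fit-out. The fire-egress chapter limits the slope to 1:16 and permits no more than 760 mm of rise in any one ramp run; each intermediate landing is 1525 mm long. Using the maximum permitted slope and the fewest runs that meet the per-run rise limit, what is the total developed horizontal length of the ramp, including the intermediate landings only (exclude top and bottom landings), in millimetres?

90286 mm

At most 760 each: 5071/760 = 6.67, giving 7 ramp runs. That means 6 intermediate landings.
Ramp run (horizontal) at 1:16: 5071 × 16 = 81136 mm.
6 intermediate landings contribute 6 × 1525 = 9150 mm.
Total developed length = 81136 + 9150 = 90286 mm.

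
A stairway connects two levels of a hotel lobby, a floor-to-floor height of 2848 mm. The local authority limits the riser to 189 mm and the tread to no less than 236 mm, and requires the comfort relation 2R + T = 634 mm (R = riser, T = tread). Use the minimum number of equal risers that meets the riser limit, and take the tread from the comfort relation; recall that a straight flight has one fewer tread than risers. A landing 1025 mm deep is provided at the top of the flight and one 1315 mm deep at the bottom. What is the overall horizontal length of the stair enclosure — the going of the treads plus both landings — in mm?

2848 / 189 = 15.07, so 16 risers are needed.
Riser R = 2848 / 16 = 178 mm, within the 189 mm limit.
From 2R + T = 634: T = 634 − 356 = 278 mm.
16 risers give 15 treads; going = 15 × 278 = 4170 mm.
Enclosure = 4170 + 1025 + 1315 = 6510 mm.

6510 mm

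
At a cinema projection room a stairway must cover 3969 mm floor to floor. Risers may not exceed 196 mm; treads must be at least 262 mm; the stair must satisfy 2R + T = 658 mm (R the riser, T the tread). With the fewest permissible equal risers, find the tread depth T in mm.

3969 / 196 = 20.25, so 21 risers are needed.
Riser R = 3969 / 21 = 189 mm, within the 196 mm limit.
T = 658 − 2·189 = 280 mm, which satisfies the 262 mm minimum.

280 mm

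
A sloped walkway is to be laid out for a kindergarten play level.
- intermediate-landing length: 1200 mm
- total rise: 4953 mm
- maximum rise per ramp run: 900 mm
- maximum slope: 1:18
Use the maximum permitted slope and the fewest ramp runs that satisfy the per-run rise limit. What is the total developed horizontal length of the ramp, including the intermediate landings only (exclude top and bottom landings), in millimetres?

95154 mm

At most 900 each: 4953/900 = 5.50, giving 6 ramp runs. That means 5 intermediate landings.
Ramp run (horizontal) at 1:18: 4953 × 18 = 89154 mm.
5 intermediate landings contribute 5 × 1200 = 6000 mm.
Total developed length = 89154 + 6000 = 95154 mm.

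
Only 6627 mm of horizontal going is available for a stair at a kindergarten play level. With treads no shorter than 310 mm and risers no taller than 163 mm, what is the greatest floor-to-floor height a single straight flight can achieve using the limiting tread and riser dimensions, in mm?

3586 mm

6627 / 310 = 21.38, so 21 treads fit.
Risers = treads + 1 = 22.
Maximum height = 22 × 163 = 3586 mm.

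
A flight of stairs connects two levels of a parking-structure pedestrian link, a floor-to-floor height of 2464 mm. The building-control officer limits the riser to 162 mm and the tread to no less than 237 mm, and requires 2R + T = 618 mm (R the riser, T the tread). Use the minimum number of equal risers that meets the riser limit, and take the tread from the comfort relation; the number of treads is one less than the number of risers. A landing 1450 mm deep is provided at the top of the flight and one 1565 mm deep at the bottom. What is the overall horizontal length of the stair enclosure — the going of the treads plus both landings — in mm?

2464 / 162 = 15.21, so 16 risers are needed.
R = 2464 ÷ 16 = 154 mm.
Tread T = 618 − 2 × 154 = 310 mm (≥ 237 mm).
16 risers give 15 treads; going = 15 × 310 = 4650 mm.
Add landings: 4650 + 1450 + 1565 = 7665 mm.

7665 mm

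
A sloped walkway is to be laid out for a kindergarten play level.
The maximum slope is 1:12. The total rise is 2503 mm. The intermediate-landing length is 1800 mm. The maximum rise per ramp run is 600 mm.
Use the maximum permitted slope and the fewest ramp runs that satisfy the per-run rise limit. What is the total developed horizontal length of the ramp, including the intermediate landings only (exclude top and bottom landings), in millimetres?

2503 / 600 = 4.17, so 5 ramp runs are needed. That means 4 intermediate landings.
Horizontal run for 2503 mm of rise at 1:12 is 2503 × 12 = 30036 mm.
4 intermediate landings contribute 4 × 1800 = 7200 mm.
Developed length = 30036 + 7200 = 37236 mm.

37236 mm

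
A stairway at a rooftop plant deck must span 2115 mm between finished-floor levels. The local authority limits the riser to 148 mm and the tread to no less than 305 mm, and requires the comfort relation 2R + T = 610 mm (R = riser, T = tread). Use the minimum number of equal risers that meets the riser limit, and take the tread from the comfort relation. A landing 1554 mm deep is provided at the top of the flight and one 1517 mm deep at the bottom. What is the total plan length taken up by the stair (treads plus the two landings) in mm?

7663 mm

2115 / 148 = 14.291 → round up to 15 risers.
Each riser is 2115/15 = 141 mm (≤ 148 mm).
From 2R + T = 610: T = 610 − 282 = 328 mm.
15 risers give 14 treads; going = 14 × 328 = 4592 mm.
Add landings: 4592 + 1554 + 1517 = 7663 mm.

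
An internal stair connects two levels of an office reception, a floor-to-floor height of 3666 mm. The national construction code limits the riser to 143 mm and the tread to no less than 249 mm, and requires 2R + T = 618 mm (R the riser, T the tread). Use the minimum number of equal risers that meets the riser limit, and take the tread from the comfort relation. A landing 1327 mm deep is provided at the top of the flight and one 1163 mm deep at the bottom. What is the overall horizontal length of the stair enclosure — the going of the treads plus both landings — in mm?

At most 143 each: 3666/143 = 25.64, giving 26 risers.
R = 3666 ÷ 26 = 141 mm.
Tread T = 618 − 2 × 141 = 336 mm (≥ 249 mm).
26 risers give 25 treads; going = 25 × 336 = 8400 mm.
Add landings: 8400 + 1327 + 1163 = 10890 mm.

10890 mm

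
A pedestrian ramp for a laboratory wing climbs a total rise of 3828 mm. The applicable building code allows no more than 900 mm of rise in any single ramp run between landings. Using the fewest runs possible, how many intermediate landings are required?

4 intermediate landings

3828 / 900 = 4.253 → round up to 5 ramp runs.
5 runs are separated by 4 intermediate landings.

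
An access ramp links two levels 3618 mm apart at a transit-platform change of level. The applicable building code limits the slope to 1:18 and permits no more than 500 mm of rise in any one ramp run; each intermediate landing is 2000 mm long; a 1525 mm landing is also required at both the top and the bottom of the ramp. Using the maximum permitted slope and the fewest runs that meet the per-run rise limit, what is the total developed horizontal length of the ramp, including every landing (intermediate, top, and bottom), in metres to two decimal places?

⌈3618/500⌉ = 8 ramp runs. That means 7 intermediate landings.
Ramp run (horizontal) at 1:18: 3618 × 18 = 65124 mm.
7 intermediate landings contribute 7 × 2000 = 14000 mm.
Top and bottom landings: 2 × 1525 = 3050 mm.
Total = 65124 + 14000 + 3050 = 82174 mm.
= 82.17 m.

82.17 m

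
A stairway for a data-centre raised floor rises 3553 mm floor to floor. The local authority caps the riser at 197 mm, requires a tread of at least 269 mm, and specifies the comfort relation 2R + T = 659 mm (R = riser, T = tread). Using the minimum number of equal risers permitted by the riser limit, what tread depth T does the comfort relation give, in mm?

3553 / 197 = 18.04, so 19 risers are needed.
R = 3553 ÷ 19 = 187 mm.
From 2R + T = 659: T = 659 − 374 = 285 mm.

285 mm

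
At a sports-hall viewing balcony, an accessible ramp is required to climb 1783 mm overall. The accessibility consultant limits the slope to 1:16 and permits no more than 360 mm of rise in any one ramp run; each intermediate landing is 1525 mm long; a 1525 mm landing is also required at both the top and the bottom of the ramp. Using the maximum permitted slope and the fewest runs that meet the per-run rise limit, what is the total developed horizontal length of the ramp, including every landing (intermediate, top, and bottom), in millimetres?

⌈1783/360⌉ = 5 ramp runs. That means 4 intermediate landings.
Ramp run (horizontal) at 1:16: 1783 × 16 = 28528 mm.
Intermediate landings: 4 × 1525 = 6100 mm.
Top and bottom landings: 2 × 1525 = 3050 mm.
Total = 28528 + 6100 + 3050 = 37678 mm.

37678 mm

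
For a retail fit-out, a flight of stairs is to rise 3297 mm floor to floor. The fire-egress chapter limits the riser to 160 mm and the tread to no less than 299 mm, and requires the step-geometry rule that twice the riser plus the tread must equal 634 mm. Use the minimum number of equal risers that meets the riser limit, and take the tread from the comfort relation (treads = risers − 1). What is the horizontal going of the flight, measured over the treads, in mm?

3297 / 160 = 20.61, so 21 risers are needed.
Each riser is 3297/21 = 157 mm (≤ 160 mm).
From 2R + T = 634: T = 634 − 314 = 320 mm.
21 risers give 20 treads; going = 20 × 320 = 6400 mm.

6400 mm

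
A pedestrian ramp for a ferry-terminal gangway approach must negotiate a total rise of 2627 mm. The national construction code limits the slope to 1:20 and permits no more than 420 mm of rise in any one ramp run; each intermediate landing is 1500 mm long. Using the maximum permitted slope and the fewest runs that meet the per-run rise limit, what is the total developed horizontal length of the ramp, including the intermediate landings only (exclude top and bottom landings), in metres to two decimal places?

61.54 m

2627 / 420 = 6.25, so 7 ramp runs are needed. That means 6 intermediate landings.
Ramp run (horizontal) at 1:20: 2627 × 20 = 52540 mm.
6 intermediate landings contribute 6 × 1500 = 9000 mm.
Total developed length = 52540 + 9000 = 61540 mm.
= 61.54 m.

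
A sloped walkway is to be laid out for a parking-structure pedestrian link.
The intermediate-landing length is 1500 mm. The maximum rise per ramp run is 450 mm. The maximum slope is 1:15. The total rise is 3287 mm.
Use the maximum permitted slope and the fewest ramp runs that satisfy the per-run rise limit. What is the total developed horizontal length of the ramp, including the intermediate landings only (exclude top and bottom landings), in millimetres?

59805 mm

⌈3287/450⌉ = 8 ramp runs. That means 7 intermediate landings.
Horizontal run for 3287 mm of rise at 1:15 is 3287 × 15 = 49305 mm.
7 intermediate landings contribute 7 × 1500 = 10500 mm.
Developed length = 49305 + 10500 = 59805 mm.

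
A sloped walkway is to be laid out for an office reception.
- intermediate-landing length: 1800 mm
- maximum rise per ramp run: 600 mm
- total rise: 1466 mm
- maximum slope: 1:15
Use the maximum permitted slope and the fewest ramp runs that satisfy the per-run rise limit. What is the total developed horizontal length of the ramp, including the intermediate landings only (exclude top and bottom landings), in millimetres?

25590 mm

⌈1466/600⌉ = 3 ramp runs. That means 2 intermediate landings.
Horizontal run for 1466 mm of rise at 1:15 is 1466 × 15 = 21990 mm.
2 intermediate landings contribute 2 × 1800 = 3600 mm.
Total developed length = 21990 + 3600 = 25590 mm.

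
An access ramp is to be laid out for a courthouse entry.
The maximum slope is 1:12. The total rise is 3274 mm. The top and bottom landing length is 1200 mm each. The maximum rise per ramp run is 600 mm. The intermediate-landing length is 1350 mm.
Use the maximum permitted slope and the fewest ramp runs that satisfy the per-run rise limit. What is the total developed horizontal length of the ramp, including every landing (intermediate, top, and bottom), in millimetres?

48438 mm

⌈3274/600⌉ = 6 ramp runs. That means 5 intermediate landings.
Horizontal run for 3274 mm of rise at 1:12 is 3274 × 12 = 39288 mm.
Intermediate landings: 5 × 1350 = 6750 mm.
Top and bottom landings: 2 × 1200 = 2400 mm.
Total = 39288 + 6750 + 2400 = 48438 mm.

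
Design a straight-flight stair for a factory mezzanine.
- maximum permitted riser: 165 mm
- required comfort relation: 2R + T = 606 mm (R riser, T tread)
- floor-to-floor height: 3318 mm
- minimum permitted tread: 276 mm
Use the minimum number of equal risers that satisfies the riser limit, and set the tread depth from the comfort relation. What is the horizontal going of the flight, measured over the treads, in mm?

At most 165 each: 3318/165 = 20.11, giving 21 risers.
R = 3318 ÷ 21 = 158 mm.
From 2R + T = 606: T = 606 − 316 = 290 mm.
Going = (21 − 1) × 290 = 5800 mm.

5800 mm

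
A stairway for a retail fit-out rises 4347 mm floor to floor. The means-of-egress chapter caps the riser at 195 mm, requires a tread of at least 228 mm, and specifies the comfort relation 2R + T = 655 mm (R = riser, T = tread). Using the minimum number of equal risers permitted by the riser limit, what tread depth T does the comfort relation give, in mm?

At most 195 each: 4347/195 = 22.29, giving 23 risers.
R = 4347 ÷ 23 = 189 mm.
T = 655 − 2·189 = 277 mm, which satisfies the 228 mm minimum.

277 mm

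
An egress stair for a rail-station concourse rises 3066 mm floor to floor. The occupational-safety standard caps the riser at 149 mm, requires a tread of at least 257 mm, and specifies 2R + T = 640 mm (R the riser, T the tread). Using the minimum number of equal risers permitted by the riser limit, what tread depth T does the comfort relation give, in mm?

348 mm

3066 / 149 = 20.577 → round up to 21 risers.
Riser R = 3066 / 21 = 146 mm, within the 149 mm limit.
Tread T = 640 − 2 × 146 = 348 mm (≥ 257 mm).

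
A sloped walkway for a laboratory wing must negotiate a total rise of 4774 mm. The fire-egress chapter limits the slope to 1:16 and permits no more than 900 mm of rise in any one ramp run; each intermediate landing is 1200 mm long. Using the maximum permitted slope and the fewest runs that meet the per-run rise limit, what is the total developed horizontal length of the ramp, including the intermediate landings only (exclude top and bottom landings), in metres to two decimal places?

⌈4774/900⌉ = 6 ramp runs. That means 5 intermediate landings.
Ramp run (horizontal) at 1:16: 4774 × 16 = 76384 mm.
Intermediate landings: 5 × 1200 = 6000 mm.
Developed length = 76384 + 6000 = 82384 mm.
= 82.38 m.

82.38 m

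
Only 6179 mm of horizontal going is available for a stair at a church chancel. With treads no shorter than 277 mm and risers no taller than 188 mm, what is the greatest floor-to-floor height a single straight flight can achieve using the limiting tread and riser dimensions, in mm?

4324 mm

Treads that fit: ⌊6179 / 277⌋ = 22.
Risers = treads + 1 = 23.
Maximum height = 23 × 188 = 4324 mm.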